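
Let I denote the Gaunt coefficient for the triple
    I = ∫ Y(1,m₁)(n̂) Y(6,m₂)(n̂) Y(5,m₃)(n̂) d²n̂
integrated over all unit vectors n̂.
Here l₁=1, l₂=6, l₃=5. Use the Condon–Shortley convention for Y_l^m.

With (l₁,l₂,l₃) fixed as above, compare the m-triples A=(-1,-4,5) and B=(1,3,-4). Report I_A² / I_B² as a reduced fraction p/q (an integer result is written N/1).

Same 1,6,5: normalisation and zero-m 3j drop out of the ratio.
A: Δ: 2! 0! 10! / 13! → 1/858; sum: t=2:+1/7257600 = 1/7257600; 3j²(1 6 5; -1 -4 5) = Δ·Π!·Σ² = 1/858  (sign +1)
B: Δ: 2! 0! 10! / 13! → 1/858; sum: t=0:+1/725760 = 1/725760; 3j²(1 6 5; 1 3 -4) = Δ·Π!·Σ² = 1/286  (sign -1)
I_A²/I_B² = (1/858)/(1/286) = 1/3

1/3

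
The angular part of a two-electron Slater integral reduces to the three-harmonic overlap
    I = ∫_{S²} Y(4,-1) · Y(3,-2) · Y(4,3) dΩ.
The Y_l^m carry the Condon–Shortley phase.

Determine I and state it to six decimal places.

0.000000

L=11 odd ⇒ parity kills the (l;000) factor ⇒ I = 0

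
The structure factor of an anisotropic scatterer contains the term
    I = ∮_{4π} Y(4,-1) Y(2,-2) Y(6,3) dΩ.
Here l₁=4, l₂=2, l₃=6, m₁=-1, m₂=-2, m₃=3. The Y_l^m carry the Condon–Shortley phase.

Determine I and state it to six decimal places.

-0.178526

m-sum 0 ✓  L=12 even ✓  2≤6≤6 ✓
Π(2lᵢ+1) = 9×5×13 = 585
triangle coeff Δ(4,2,6) = 1/6435
Σ_t [0,0]: t=0:+1/2304 = 1/2304
(3j)²=5/143 [(4 2 6; 0 0 0)], sign=+1
Σ_t [0,0]: t=0:+1/17280 = 1/17280
(3j)²=14/715 [(4 2 6; -1 -2 3)], sign=-1
⇒ 4πI² = 630/1573
I = (-1)√(630/1573/(4π)) = -0.17852580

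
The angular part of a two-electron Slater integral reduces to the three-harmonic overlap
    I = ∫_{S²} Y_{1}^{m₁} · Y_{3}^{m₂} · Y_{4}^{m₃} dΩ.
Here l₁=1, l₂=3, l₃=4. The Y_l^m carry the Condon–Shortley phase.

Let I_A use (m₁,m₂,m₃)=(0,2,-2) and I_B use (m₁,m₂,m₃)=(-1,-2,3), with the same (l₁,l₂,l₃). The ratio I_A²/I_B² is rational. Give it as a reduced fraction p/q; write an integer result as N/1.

4/7

l's match ⇒ only the (l;m) 3-j factors differ between A and B.
A: triangle coeff Δ(1,3,4) = 1/252; Σ_t [0,0]: t=0:+1/120 = 1/120; (3j)²=1/21 [(1 3 4; 0 2 -2)], sign=+1
B: triangle coeff Δ(1,3,4) = 1/252; Σ_t [0,0]: t=0:+1/240 = 1/240; (3j)²=1/12 [(1 3 4; -1 -2 3)], sign=-1
I_A²/I_B² = (1/21)/(1/12) = 4/7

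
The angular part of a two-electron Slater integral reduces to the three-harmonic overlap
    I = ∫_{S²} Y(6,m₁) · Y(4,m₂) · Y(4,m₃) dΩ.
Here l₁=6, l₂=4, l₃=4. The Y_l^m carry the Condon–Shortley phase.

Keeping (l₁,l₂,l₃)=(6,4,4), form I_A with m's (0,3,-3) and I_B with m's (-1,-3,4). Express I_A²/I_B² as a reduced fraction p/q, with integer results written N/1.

289/84

l's match ⇒ only the (l;m) 3-j factors differ between A and B.
A: triangle coeff Δ(6,4,4) = 1/1261260; Σ_t [5,6]: t=5:−1/28800 t=6:+1/518400 = -17/518400; (3j)²=289/25740 [(6 4 4; 0 3 -3)], sign=+1
B: triangle coeff Δ(6,4,4) = 1/1261260; Σ_t [1,1]: t=1:−1/172800 = -1/172800; (3j)²=7/2145 [(6 4 4; -1 -3 4)], sign=-1
I_A²/I_B² = (289/25740)/(7/2145) = 289/84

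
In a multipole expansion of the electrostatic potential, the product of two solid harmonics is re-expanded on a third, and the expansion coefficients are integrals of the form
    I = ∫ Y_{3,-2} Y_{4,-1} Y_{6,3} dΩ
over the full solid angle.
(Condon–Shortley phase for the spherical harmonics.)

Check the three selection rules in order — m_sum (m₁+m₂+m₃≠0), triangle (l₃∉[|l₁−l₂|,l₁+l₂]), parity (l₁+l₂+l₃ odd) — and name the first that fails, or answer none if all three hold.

parity

Σmᵢ = 0  ✓
l₃∈[|l₁−l₂|,l₁+l₂]=[1,7], have l₃=6  ✓
Σlᵢ = 13 ⇒ odd  ✗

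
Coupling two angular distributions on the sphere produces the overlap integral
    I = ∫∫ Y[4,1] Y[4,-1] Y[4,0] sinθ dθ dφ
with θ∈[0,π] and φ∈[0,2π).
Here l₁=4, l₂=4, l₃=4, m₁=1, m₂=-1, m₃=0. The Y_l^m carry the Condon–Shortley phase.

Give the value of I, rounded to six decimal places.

Checks pass: Σm=0; 12 even; l₃=4∈[0,8].
(2·4+1)(2·4+1)(2·4+1) = 729
Δ: 4! 4! 4! / 13! → 1/450450
sum: t=0:+1/13824 t=1:−1/216 t=2:+1/64 t=3:−1/216 t=4:+1/13824 = 5/768
3j²(4 4 4; 0 0 0) = Δ·Π!·Σ² = 18/1001  (sign +1)
sum: t=0:+1/864 t=1:−1/96 t=2:+1/144 t=3:−1/3456 = -1/384
3j²(4 4 4; 1 -1 0) = Δ·Π!·Σ² = 9/2002  (sign -1)
combine: 4πI² = 729·18/1001·9/2002 = 59049/1002001
take √, sign -1: I = -0.06848055

-0.068481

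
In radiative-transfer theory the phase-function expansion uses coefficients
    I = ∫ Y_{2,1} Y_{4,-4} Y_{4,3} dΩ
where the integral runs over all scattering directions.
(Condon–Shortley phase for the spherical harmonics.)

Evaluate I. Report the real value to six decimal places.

Rules hold: Σm=0, L=10 even, 2≤4≤6.
N = 5·9·9 = 405
Δ = 2!·2!·6!/11! = 1/13860
Racah Σ t=0..2: t=0:+1/192 t=1:−1/36 t=2:+1/192 = -5/288
⇒ 3j(2 4 4; 0 0 0)² = 20/693, sgn -1
Racah Σ t=0..0: t=0:+1/1440 = 1/1440
⇒ 3j(2 4 4; 1 -4 3)² = 7/165, sgn -1
4πI² = N·(3j₀)²·(3jₘ)² = 60/121
I = +1·√(0.495868/4π) = 0.19864517

0.198645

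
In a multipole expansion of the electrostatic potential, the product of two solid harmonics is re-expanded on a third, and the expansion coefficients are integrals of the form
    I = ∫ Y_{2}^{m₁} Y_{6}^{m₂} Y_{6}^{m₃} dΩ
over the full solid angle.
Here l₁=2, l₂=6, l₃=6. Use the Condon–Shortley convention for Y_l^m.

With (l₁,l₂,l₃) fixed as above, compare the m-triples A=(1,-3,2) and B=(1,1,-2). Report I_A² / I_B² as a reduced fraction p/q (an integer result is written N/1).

5/2

Shared (l₁,l₂,l₃)=(2,6,6): N and (l;000)² cancel in I_A²/I_B².
A: Δ = 2!·2!·10!/15! = 1/90090; Racah Σ t=0..1: t=0:+1/60480 t=1:−1/161280 = 1/96768; ⇒ 3j(2 6 6; 1 -3 2)² = 15/1001, sgn +1
B: Δ = 2!·2!·10!/15! = 1/90090; Racah Σ t=0..1: t=0:+1/60480 t=1:−1/34560 = -1/80640; ⇒ 3j(2 6 6; 1 1 -2)² = 6/1001, sgn -1
I_A²/I_B² = (15/1001)/(6/1001) = 5/2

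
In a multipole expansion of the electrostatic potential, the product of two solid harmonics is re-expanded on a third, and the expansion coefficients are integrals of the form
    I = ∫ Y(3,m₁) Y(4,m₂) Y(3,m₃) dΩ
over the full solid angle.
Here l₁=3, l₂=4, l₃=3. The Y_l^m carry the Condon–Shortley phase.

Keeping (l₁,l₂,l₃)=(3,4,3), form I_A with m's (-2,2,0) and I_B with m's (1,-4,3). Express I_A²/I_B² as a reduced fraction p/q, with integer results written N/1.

Same 3,4,3: normalisation and zero-m 3j drop out of the ratio.
A: Δ: 4! 2! 4! / 11! → 1/34650; sum: t=3:−1/72 t=4:+1/96 = -1/288; 3j²(3 4 3; -2 2 0) = Δ·Π!·Σ² = 1/462  (sign +1)
B: Δ: 4! 2! 4! / 11! → 1/34650; sum: t=0:+1/1152 = 1/1152; 3j²(3 4 3; 1 -4 3) = Δ·Π!·Σ² = 1/33  (sign +1)
I_A²/I_B² = (1/462)/(1/33) = 1/14

1/14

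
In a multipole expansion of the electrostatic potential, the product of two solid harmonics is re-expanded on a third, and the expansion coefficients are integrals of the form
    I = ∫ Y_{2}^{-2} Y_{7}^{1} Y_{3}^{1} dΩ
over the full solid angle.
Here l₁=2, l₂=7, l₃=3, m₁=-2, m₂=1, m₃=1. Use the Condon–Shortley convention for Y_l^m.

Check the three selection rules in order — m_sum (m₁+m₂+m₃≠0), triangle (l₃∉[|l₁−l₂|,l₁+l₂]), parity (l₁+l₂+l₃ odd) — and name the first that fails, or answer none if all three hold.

azimuthal sum: -2 + 1 + 1 = 0  ✓
5 ≤ 3 ≤ 9 (triangle on l)  ✗
L = 2 + 7 + 3 = 12 (even)

triangle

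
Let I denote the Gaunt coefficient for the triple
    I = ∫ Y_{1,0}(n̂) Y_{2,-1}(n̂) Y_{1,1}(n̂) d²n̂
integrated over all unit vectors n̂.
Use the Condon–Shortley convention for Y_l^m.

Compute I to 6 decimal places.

-0.218510

m-sum 0 ✓  L=4 even ✓  1≤1≤3 ✓
Π(2lᵢ+1) = 3×5×3 = 45
triangle coeff Δ(1,2,1) = 1/30
Σ_t [1,1]: t=1:−1/1 = -1/1
(3j)²=2/15 [(1 2 1; 0 0 0)], sign=+1
Σ_t [1,1]: t=1:−1/2 = -1/2
(3j)²=1/10 [(1 2 1; 0 -1 1)], sign=-1
⇒ 4πI² = 3/5
I = (-1)√(3/5/(4π)) = -0.21850969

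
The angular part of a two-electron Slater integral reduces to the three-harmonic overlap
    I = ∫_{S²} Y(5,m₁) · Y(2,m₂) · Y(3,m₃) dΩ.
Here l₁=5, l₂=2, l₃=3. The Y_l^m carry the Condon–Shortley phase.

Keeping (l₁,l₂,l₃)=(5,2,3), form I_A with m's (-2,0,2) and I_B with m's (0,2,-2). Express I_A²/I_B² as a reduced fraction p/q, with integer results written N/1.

63/5

Shared (l₁,l₂,l₃)=(5,2,3): N and (l;000)² cancel in I_A²/I_B².
A: Δ = 4!·6!·0!/11! = 1/2310; Racah Σ t=2..2: t=2:+1/480 = 1/480; ⇒ 3j(5 2 3; -2 0 2)² = 3/110, sgn -1
B: Δ = 4!·6!·0!/11! = 1/2310; Racah Σ t=4..4: t=4:+1/2880 = 1/2880; ⇒ 3j(5 2 3; 0 2 -2)² = 1/462, sgn -1
I_A²/I_B² = (3/110)/(1/462) = 63/5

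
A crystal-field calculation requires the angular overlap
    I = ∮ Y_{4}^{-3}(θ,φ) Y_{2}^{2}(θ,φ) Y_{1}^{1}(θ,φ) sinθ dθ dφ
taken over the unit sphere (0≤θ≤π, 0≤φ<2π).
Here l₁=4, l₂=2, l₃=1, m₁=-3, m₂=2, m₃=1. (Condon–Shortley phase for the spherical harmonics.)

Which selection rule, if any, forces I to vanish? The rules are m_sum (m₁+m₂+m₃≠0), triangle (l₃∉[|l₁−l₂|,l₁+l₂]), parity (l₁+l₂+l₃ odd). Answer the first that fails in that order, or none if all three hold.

triangle

m₁+m₂+m₃ = -3 + 2 + 1 = 0  ✓
triangle: |4−2|=2 ≤ l₃=1 ≤ 4+2=6  ✗
parity: l₁+l₂+l₃ = 7 is odd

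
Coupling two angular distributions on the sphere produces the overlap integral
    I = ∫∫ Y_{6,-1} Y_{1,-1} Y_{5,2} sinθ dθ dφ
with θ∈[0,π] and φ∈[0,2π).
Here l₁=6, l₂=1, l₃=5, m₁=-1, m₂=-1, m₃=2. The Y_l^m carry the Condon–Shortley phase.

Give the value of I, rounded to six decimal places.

m-sum 0 ✓  L=12 even ✓  5≤5≤7 ✓
Π(2lᵢ+1) = 13×3×11 = 429
triangle coeff Δ(6,1,5) = 1/858
Σ_t [1,1]: t=1:−1/14400 = -1/14400
(3j)²=6/143 [(6 1 5; 0 0 0)], sign=+1
Σ_t [0,0]: t=0:+1/60480 = 1/60480
(3j)²=5/429 [(6 1 5; -1 -1 2)], sign=-1
⇒ 4πI² = 30/143
I = (-1)√(30/143/(4π)) = -0.12920749

-0.129207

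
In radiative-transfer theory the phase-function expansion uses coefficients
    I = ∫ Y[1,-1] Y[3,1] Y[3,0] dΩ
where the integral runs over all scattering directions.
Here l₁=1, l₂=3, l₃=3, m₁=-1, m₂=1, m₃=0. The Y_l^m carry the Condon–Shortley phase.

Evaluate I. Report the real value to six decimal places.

0.000000

L=7 odd ⇒ parity kills the (l;000) factor ⇒ I = 0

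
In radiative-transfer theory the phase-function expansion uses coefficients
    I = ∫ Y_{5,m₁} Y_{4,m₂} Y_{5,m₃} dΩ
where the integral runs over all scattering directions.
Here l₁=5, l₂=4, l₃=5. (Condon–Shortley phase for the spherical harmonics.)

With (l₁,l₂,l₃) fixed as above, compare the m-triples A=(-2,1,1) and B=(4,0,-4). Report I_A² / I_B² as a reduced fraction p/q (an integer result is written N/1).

35/36

l's match ⇒ only the (l;m) 3-j factors differ between A and B.
A: triangle coeff Δ(5,4,5) = 1/3153150; Σ_t [1,4]: t=1:−1/103680 t=2:+1/2880 t=3:−1/1152 t=4:+1/5184 = -7/20736; (3j)²=35/2574 [(5 4 5; -2 1 1)], sign=-1
B: triangle coeff Δ(5,4,5) = 1/3153150; Σ_t [0,1]: t=0:+1/69120 t=1:−1/25920 = -1/41472; (3j)²=2/143 [(5 4 5; 4 0 -4)], sign=+1
I_A²/I_B² = (35/2574)/(2/143) = 35/36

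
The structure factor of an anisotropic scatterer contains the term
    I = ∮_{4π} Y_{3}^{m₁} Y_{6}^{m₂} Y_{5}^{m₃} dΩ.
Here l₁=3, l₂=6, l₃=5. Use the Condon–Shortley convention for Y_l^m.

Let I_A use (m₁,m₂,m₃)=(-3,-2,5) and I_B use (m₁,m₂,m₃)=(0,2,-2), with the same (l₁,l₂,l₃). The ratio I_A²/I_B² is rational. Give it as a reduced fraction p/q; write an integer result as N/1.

Shared (l₁,l₂,l₃)=(3,6,5): N and (l;000)² cancel in I_A²/I_B².
A: Δ = 4!·2!·8!/15! = 1/675675; Racah Σ t=4..4: t=4:+1/1935360 = 1/1935360; ⇒ 3j(3 6 5; -3 -2 5)² = 1/1001, sgn +1
B: Δ = 4!·2!·8!/15! = 1/675675; Racah Σ t=1..3: t=1:−1/60480 t=2:+1/5760 t=3:−1/8640 = 1/24192; ⇒ 3j(3 6 5; 0 2 -2)² = 8/3003, sgn -1
I_A²/I_B² = (1/1001)/(8/3003) = 3/8

3/8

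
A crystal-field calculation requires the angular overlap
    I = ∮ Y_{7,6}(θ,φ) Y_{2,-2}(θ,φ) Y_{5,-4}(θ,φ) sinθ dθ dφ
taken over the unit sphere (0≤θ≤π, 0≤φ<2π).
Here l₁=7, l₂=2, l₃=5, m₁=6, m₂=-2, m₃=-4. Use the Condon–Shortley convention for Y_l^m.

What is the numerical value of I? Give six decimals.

Checks pass: Σm=0; 14 even; l₃=5∈[5,9].
(2·7+1)(2·2+1)(2·5+1) = 825
Δ: 4! 10! 0! / 15! → 1/15015
sum: t=2:+1/57600 = 1/57600
3j²(7 2 5; 0 0 0) = Δ·Π!·Σ² = 21/715  (sign -1)
sum: t=0:+1/8709120 = 1/8709120
3j²(7 2 5; 6 -2 -4) = Δ·Π!·Σ² = 1/21  (sign -1)
combine: 4πI² = 825·21/715·1/21 = 15/13
take √, sign +1: I = 0.30301841

0.303018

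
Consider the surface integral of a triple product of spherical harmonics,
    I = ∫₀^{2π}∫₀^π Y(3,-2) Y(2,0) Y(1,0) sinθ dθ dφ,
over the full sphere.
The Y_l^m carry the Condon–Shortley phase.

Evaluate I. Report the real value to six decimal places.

0.000000

m-sum = -2 + 0 + 0 = -2 ≠ 0 ⇒ I = 0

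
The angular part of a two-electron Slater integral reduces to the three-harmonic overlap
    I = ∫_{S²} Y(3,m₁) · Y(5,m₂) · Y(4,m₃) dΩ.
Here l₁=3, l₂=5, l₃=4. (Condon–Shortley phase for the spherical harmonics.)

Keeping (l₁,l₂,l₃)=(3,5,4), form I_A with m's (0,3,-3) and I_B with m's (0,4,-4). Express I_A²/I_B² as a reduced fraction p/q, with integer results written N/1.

1/4

Same 3,5,4: normalisation and zero-m 3j drop out of the ratio.
A: Δ: 4! 2! 6! / 13! → 1/180180; sum: t=2:+1/2880 t=3:−1/1440 = -1/2880; 3j²(3 5 4; 0 3 -3) = Δ·Π!·Σ² = 7/715  (sign +1)
B: Δ: 4! 2! 6! / 13! → 1/180180; sum: t=3:−1/8640 = -1/8640; 3j²(3 5 4; 0 4 -4) = Δ·Π!·Σ² = 28/715  (sign -1)
I_A²/I_B² = (7/715)/(28/715) = 1/4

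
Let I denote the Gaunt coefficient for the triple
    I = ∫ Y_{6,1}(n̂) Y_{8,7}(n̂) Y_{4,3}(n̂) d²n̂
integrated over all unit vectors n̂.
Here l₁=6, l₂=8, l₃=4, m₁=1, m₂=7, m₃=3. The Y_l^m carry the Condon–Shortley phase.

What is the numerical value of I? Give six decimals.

m-sum = 1 + 7 + 3 = 11 ≠ 0 ⇒ I = 0

0.000000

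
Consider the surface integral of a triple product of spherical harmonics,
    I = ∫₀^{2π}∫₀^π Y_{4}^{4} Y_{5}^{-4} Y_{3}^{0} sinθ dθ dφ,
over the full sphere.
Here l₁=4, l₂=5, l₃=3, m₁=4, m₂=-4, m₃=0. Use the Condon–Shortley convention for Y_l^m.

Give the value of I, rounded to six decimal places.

Rules hold: Σm=0, L=12 even, 1≤3≤9.
N = 9·11·7 = 693
Δ = 6!·2!·4!/13! = 1/180180
Racah Σ t=2..4: t=2:+1/576 t=3:−1/144 t=4:+1/576 = -1/288
⇒ 3j(4 5 3; 0 0 0)² = 20/1001, sgn +1
Racah Σ t=0..0: t=0:+1/8640 = 1/8640
⇒ 3j(4 5 3; 4 -4 0)² = 28/715, sgn -1
4πI² = N·(3j₀)²·(3jₘ)² = 1008/1859
I = -1·√(0.542227/4π) = -0.20772350

-0.207724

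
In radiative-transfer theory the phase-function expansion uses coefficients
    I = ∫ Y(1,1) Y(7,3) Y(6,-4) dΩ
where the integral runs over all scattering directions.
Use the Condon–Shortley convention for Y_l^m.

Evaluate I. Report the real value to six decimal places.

Checks pass: Σm=0; 14 even; l₃=6∈[6,8].
(2·1+1)(2·7+1)(2·6+1) = 585
Δ: 2! 0! 12! / 15! → 1/1365
sum: t=1:−1/518400 = -1/518400
3j²(1 7 6; 0 0 0) = Δ·Π!·Σ² = 7/195  (sign -1)
sum: t=0:+1/14515200 = 1/14515200
3j²(1 7 6; 1 3 -4) = Δ·Π!·Σ² = 2/455  (sign +1)
combine: 4πI² = 585·7/195·2/455 = 6/65
take √, sign -1: I = -0.08570655

-0.085707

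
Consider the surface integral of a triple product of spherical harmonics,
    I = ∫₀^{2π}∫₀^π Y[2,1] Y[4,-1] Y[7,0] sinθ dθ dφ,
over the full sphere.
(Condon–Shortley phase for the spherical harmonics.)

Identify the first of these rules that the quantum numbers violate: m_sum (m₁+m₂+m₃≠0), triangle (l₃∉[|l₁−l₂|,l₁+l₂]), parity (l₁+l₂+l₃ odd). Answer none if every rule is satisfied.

triangle

m₁+m₂+m₃ = 1 − 1 + 0 = 0  ✓
triangle: |2−4|=2 ≤ l₃=7 ≤ 2+4=6  ✗
parity: l₁+l₂+l₃ = 13 is odd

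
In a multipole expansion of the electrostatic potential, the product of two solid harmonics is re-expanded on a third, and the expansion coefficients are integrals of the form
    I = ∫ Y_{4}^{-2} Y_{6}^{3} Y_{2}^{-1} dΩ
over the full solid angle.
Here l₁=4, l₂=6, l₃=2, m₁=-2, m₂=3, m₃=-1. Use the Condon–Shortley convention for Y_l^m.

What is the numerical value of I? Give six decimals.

Rules hold: Σm=0, L=12 even, 2≤2≤10.
N = 9·13·5 = 585
Δ = 8!·0!·4!/13! = 1/6435
Racah Σ t=4..4: t=4:+1/2304 = 1/2304
⇒ 3j(4 6 2; 0 0 0)² = 5/143, sgn +1
Racah Σ t=6..6: t=6:+1/8640 = 1/8640
⇒ 3j(4 6 2; -2 3 -1)² = 28/715, sgn -1
4πI² = N·(3j₀)²·(3jₘ)² = 1260/1573
I = -1·√(0.801017/4π) = -0.25247360

-0.252474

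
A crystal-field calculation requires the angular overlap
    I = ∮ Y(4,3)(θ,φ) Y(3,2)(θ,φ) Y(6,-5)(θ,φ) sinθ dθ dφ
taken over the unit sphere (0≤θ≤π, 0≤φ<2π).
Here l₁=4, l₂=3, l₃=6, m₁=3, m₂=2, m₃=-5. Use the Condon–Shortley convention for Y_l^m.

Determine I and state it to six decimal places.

L=13 odd ⇒ parity kills the (l;000) factor ⇒ I = 0

0.000000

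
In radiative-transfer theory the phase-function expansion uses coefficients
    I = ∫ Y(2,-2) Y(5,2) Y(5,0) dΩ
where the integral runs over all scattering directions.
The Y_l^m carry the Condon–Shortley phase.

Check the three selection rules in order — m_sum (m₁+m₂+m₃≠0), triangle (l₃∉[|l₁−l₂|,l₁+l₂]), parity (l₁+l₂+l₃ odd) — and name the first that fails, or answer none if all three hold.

none

azimuthal sum: -2 + 2 + 0 = 0  ✓
3 ≤ 5 ≤ 7 (triangle on l)  ✓
L = 2 + 5 + 5 = 12 (even)  ✓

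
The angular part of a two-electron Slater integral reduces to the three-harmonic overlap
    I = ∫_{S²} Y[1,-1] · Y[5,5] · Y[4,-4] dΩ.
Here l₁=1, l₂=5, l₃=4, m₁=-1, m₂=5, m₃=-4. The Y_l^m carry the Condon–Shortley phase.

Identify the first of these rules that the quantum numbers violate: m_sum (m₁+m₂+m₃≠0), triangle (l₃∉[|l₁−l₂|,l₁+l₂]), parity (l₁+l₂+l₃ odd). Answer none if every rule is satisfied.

azimuthal sum: -1 + 5 − 4 = 0  ✓
4 ≤ 4 ≤ 6 (triangle on l)  ✓
L = 1 + 5 + 4 = 10 (even)  ✓

none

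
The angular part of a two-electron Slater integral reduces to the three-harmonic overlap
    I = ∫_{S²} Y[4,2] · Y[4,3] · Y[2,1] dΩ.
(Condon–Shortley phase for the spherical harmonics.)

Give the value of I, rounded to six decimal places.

0.000000

Σmᵢ = 6 ≠ 0, so the φ-integral vanishes; I = 0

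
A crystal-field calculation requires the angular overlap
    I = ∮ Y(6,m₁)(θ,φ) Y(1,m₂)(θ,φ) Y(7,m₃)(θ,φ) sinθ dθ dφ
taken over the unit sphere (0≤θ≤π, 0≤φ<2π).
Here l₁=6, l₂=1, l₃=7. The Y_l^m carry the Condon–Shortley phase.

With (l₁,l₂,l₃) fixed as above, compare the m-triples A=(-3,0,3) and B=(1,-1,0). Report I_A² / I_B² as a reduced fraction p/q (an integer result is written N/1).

l's match ⇒ only the (l;m) 3-j factors differ between A and B.
A: triangle coeff Δ(6,1,7) = 1/1365; Σ_t [0,0]: t=0:+1/2177280 = 1/2177280; (3j)²=8/273 [(6 1 7; -3 0 3)], sign=+1
B: triangle coeff Δ(6,1,7) = 1/1365; Σ_t [0,0]: t=0:+1/1209600 = 1/1209600; (3j)²=1/65 [(6 1 7; 1 -1 0)], sign=-1
I_A²/I_B² = (8/273)/(1/65) = 40/21

40/21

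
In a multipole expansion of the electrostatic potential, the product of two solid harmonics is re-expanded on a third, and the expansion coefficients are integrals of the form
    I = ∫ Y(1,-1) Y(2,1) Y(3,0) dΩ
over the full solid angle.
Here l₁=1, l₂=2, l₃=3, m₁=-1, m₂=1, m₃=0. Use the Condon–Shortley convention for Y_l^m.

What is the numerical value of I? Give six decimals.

0.143048

Checks pass: Σm=0; 6 even; l₃=3∈[1,3].
(2·1+1)(2·2+1)(2·3+1) = 105
Δ: 0! 2! 4! / 7! → 1/105
sum: t=0:+1/4 = 1/4
3j²(1 2 3; 0 0 0) = Δ·Π!·Σ² = 3/35  (sign -1)
sum: t=0:+1/12 = 1/12
3j²(1 2 3; -1 1 0) = Δ·Π!·Σ² = 1/35  (sign -1)
combine: 4πI² = 105·3/35·1/35 = 9/35
take √, sign +1: I = 0.14304817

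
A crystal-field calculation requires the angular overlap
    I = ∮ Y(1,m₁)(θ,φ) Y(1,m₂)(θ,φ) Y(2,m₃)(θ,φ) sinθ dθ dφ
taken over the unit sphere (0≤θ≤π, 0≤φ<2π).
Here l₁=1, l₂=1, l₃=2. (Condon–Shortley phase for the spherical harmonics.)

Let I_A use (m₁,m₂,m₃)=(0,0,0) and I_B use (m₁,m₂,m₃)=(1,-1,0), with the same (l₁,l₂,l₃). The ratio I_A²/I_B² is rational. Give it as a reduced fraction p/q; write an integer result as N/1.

Same 1,1,2: normalisation and zero-m 3j drop out of the ratio.
A: Δ: 0! 2! 2! / 5! → 1/30; sum: t=0:+1/1 = 1/1; 3j²(1 1 2; 0 0 0) = Δ·Π!·Σ² = 2/15  (sign +1)
B: Δ: 0! 2! 2! / 5! → 1/30; sum: t=0:+1/4 = 1/4; 3j²(1 1 2; 1 -1 0) = Δ·Π!·Σ² = 1/30  (sign +1)
I_A²/I_B² = (2/15)/(1/30) = 4/1

4/1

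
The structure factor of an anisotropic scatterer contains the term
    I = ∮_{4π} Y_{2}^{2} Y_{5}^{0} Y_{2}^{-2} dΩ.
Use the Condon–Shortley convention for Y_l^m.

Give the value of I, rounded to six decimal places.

0.000000

triangle: need 3≤l₃≤7, have 2; I=0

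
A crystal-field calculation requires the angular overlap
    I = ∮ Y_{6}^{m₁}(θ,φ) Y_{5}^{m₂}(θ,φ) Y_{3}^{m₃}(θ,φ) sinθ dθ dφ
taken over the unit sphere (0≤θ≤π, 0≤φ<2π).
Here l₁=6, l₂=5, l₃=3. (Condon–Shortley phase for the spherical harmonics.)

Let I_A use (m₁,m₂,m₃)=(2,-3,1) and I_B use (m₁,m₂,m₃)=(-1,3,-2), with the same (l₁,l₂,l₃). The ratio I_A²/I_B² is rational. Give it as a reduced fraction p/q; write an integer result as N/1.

l's match ⇒ only the (l;m) 3-j factors differ between A and B.
A: triangle coeff Δ(6,5,3) = 1/675675; Σ_t [0,2]: t=0:+1/1935360 t=1:−1/30240 t=2:+1/11520 = 1/18432; (3j)²=7/429 [(6 5 3; 2 -3 1)], sign=+1
B: triangle coeff Δ(6,5,3) = 1/675675; Σ_t [6,7]: t=6:+1/17280 t=7:−1/120960 = 1/20160; (3j)²=64/3003 [(6 5 3; -1 3 -2)], sign=-1
I_A²/I_B² = (7/429)/(64/3003) = 49/64

49/64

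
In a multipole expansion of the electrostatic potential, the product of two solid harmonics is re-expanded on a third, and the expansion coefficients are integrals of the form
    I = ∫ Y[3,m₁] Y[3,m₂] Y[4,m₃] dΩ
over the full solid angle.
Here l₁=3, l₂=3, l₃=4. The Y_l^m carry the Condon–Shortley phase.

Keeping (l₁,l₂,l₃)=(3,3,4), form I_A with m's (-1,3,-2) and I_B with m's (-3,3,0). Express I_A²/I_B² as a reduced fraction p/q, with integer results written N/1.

6/1

Shared (l₁,l₂,l₃)=(3,3,4): N and (l;000)² cancel in I_A²/I_B².
A: Δ = 2!·4!·4!/11! = 1/34650; Racah Σ t=2..2: t=2:+1/192 = 1/192; ⇒ 3j(3 3 4; -1 3 -2)² = 3/77, sgn +1
B: Δ = 2!·4!·4!/11! = 1/34650; Racah Σ t=2..2: t=2:+1/1152 = 1/1152; ⇒ 3j(3 3 4; -3 3 0)² = 1/154, sgn +1
I_A²/I_B² = (3/77)/(1/154) = 6/1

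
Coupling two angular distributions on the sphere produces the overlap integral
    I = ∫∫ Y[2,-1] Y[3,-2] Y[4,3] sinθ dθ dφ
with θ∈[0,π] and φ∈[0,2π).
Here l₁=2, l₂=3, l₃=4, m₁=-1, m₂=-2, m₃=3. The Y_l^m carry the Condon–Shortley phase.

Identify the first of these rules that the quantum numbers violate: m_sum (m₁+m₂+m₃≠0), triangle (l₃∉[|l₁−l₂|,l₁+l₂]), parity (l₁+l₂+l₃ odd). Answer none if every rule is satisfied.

parity

Σmᵢ = 0  ✓
l₃∈[|l₁−l₂|,l₁+l₂]=[1,5], have l₃=4  ✓
Σlᵢ = 9 ⇒ odd  ✗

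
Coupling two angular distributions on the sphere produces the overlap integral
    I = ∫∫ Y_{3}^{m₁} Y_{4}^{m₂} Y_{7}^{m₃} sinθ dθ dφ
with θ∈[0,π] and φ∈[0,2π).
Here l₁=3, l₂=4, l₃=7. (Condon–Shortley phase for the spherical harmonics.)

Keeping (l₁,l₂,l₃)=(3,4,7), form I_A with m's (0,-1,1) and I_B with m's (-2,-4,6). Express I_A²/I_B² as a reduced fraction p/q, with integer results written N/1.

Shared (l₁,l₂,l₃)=(3,4,7): N and (l;000)² cancel in I_A²/I_B².
A: Δ = 0!·6!·8!/15! = 1/45045; Racah Σ t=0..0: t=0:+1/25920 = 1/25920; ⇒ 3j(3 4 7; 0 -1 1)² = 32/1287, sgn +1
B: Δ = 0!·6!·8!/15! = 1/45045; Racah Σ t=0..0: t=0:+1/4838400 = 1/4838400; ⇒ 3j(3 4 7; -2 -4 6)² = 1/35, sgn -1
I_A²/I_B² = (32/1287)/(1/35) = 1120/1287

1120/1287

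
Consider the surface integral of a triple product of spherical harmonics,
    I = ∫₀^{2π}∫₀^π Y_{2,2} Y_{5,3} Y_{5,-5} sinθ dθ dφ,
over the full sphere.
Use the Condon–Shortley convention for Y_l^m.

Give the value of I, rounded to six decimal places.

0.088588

Checks pass: Σm=0; 12 even; l₃=5∈[3,7].
(2·2+1)(2·5+1)(2·5+1) = 605
Δ: 2! 2! 8! / 13! → 1/38610
sum: t=0:+1/2880 t=1:−1/576 t=2:+1/2880 = -1/960
3j²(2 5 5; 0 0 0) = Δ·Π!·Σ² = 10/429  (sign +1)
sum: t=0:+1/161280 = 1/161280
3j²(2 5 5; 2 3 -5) = Δ·Π!·Σ² = 1/143  (sign +1)
combine: 4πI² = 605·10/429·1/143 = 50/507
take √, sign +1: I = 0.08858824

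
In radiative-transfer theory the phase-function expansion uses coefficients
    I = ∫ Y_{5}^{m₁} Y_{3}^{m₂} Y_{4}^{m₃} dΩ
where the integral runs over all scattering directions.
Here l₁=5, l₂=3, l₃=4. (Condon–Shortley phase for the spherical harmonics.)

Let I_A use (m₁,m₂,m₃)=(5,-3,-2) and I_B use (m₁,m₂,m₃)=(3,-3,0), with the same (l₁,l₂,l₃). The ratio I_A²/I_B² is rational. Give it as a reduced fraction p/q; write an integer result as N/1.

1/2

l's match ⇒ only the (l;m) 3-j factors differ between A and B.
A: triangle coeff Δ(5,3,4) = 1/180180; Σ_t [0,0]: t=0:+1/34560 = 1/34560; (3j)²=5/286 [(5 3 4; 5 -3 -2)], sign=+1
B: triangle coeff Δ(5,3,4) = 1/180180; Σ_t [0,0]: t=0:+1/2304 = 1/2304; (3j)²=5/143 [(5 3 4; 3 -3 0)], sign=+1
I_A²/I_B² = (5/286)/(5/143) = 1/2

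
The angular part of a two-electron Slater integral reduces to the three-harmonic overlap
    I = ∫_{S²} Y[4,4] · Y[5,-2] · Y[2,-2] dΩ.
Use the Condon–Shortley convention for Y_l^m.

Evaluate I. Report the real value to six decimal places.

l₁+l₂+l₃=11 is odd: 3j(l;000)=0 ⇒ I=0

0.000000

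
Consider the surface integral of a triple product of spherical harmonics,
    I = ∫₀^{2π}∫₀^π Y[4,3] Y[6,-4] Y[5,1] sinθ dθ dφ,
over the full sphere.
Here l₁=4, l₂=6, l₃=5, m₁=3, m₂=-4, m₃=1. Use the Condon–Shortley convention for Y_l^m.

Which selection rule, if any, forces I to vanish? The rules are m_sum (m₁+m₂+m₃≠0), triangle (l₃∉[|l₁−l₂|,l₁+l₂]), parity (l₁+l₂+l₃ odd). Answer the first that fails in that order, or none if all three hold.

Σmᵢ = 0  ✓
l₃∈[|l₁−l₂|,l₁+l₂]=[2,10], have l₃=5  ✓
Σlᵢ = 15 ⇒ odd  ✗

parity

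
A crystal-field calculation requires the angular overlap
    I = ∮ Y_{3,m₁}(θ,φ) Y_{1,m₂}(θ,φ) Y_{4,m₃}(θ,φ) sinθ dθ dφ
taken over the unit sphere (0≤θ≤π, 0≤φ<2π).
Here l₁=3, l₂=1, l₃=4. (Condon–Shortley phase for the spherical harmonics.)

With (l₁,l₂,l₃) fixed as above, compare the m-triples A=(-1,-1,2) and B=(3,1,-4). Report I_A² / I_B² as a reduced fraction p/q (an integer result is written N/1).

l's match ⇒ only the (l;m) 3-j factors differ between A and B.
A: triangle coeff Δ(3,1,4) = 1/252; Σ_t [0,0]: t=0:+1/96 = 1/96; (3j)²=5/84 [(3 1 4; -1 -1 2)], sign=+1
B: triangle coeff Δ(3,1,4) = 1/252; Σ_t [0,0]: t=0:+1/1440 = 1/1440; (3j)²=1/9 [(3 1 4; 3 1 -4)], sign=+1
I_A²/I_B² = (5/84)/(1/9) = 15/28

15/28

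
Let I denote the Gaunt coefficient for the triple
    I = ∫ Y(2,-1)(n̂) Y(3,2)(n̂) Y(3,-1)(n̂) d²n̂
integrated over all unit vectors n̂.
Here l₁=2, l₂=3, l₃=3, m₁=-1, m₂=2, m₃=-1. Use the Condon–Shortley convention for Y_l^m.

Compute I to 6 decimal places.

0.162868

Rules hold: Σm=0, L=8 even, 1≤3≤5.
N = 5·7·7 = 245
Δ = 2!·2!·4!/9! = 1/3780
Racah Σ t=0..2: t=0:+1/24 t=1:−1/4 t=2:+1/24 = -1/6
⇒ 3j(2 3 3; 0 0 0)² = 4/105, sgn +1
Racah Σ t=1..2: t=1:−1/48 t=2:+1/12 = 1/16
⇒ 3j(2 3 3; -1 2 -1)² = 1/28, sgn +1
4πI² = N·(3j₀)²·(3jₘ)² = 1/3
I = +1·√(0.333333/4π) = 0.16286750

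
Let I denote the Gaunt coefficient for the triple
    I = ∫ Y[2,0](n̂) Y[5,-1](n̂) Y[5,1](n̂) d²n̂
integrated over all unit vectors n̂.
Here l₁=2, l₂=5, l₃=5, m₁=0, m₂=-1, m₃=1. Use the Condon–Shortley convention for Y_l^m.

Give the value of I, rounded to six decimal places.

-0.145565

Rules hold: Σm=0, L=12 even, 3≤5≤7.
N = 5·11·11 = 605
Δ = 2!·2!·8!/13! = 1/38610
Racah Σ t=0..2: t=0:+1/2880 t=1:−1/576 t=2:+1/2880 = -1/960
⇒ 3j(2 5 5; 0 0 0)² = 10/429, sgn +1
Racah Σ t=0..2: t=0:+1/2304 t=1:−1/720 t=2:+1/5760 = -1/1280
⇒ 3j(2 5 5; 0 -1 1)² = 27/1430, sgn -1
4πI² = N·(3j₀)²·(3jₘ)² = 45/169
I = -1·√(0.266272/4π) = -0.14556534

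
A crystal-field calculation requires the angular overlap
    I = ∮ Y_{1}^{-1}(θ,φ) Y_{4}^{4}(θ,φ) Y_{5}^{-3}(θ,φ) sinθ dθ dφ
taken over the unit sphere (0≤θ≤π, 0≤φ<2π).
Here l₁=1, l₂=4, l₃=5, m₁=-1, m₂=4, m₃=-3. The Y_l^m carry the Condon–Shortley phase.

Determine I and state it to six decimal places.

Checks pass: Σm=0; 10 even; l₃=5∈[3,5].
(2·1+1)(2·4+1)(2·5+1) = 297
Δ: 0! 2! 8! / 11! → 1/495
sum: t=0:+1/576 = 1/576
3j²(1 4 5; 0 0 0) = Δ·Π!·Σ² = 5/99  (sign -1)
sum: t=0:+1/80640 = 1/80640
3j²(1 4 5; -1 4 -3) = Δ·Π!·Σ² = 1/495  (sign +1)
combine: 4πI² = 297·5/99·1/495 = 1/33
take √, sign -1: I = -0.04910640

-0.049106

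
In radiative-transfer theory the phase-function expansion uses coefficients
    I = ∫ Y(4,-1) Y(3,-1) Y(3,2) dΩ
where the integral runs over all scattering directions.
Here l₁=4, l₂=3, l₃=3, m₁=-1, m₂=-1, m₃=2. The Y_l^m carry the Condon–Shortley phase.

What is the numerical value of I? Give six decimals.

0.145070

Rules hold: Σm=0, L=10 even, 1≤3≤7.
N = 9·7·7 = 441
Δ = 4!·4!·2!/11! = 1/34650
Racah Σ t=1..3: t=1:−1/72 t=2:+1/16 t=3:−1/72 = 5/144
⇒ 3j(4 3 3; 0 0 0)² = 2/77, sgn -1
Racah Σ t=1..2: t=1:−1/144 t=2:+1/48 = 1/72
⇒ 3j(4 3 3; -1 -1 2)² = 16/693, sgn -1
4πI² = N·(3j₀)²·(3jₘ)² = 32/121
I = +1·√(0.264463/4π) = 0.14506992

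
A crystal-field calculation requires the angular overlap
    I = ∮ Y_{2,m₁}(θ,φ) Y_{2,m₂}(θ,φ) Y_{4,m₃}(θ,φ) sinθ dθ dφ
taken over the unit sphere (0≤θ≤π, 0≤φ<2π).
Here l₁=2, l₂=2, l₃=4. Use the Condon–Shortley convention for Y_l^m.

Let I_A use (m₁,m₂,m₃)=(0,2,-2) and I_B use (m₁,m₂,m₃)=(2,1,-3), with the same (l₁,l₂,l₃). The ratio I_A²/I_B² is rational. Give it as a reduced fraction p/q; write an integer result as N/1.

3/7

Same 2,2,4: normalisation and zero-m 3j drop out of the ratio.
A: Δ: 0! 4! 4! / 9! → 1/630; sum: t=0:+1/96 = 1/96; 3j²(2 2 4; 0 2 -2) = Δ·Π!·Σ² = 1/42  (sign +1)
B: Δ: 0! 4! 4! / 9! → 1/630; sum: t=0:+1/144 = 1/144; 3j²(2 2 4; 2 1 -3) = Δ·Π!·Σ² = 1/18  (sign -1)
I_A²/I_B² = (1/42)/(1/18) = 3/7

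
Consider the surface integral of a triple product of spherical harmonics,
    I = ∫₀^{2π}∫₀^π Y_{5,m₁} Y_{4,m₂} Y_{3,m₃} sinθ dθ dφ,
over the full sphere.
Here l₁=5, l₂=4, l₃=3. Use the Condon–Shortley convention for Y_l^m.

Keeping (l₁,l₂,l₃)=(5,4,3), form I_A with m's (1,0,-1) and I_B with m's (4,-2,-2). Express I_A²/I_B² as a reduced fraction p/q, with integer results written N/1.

121/336

Same 5,4,3: normalisation and zero-m 3j drop out of the ratio.
A: Δ: 6! 4! 2! / 13! → 1/180180; sum: t=2:+1/384 t=3:−1/216 t=4:+1/2304 = -11/6912; 3j²(5 4 3; 1 0 -1) = Δ·Π!·Σ² = 11/1638  (sign -1)
B: Δ: 6! 4! 2! / 13! → 1/180180; sum: t=0:+1/8640 t=1:−1/2880 = -1/4320; 3j²(5 4 3; 4 -2 -2) = Δ·Π!·Σ² = 8/429  (sign +1)
I_A²/I_B² = (11/1638)/(8/429) = 121/336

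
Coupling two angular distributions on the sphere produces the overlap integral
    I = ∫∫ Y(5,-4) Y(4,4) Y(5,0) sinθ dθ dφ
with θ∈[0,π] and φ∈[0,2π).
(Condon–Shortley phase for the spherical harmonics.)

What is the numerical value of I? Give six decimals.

0.130198

m-sum 0 ✓  L=14 even ✓  1≤5≤9 ✓
Π(2lᵢ+1) = 11×9×11 = 1089
triangle coeff Δ(5,4,5) = 1/3153150
Σ_t [0,4]: t=0:+1/69120 t=1:−1/1728 t=2:+1/576 t=3:−1/1728 t=4:+1/69120 = 7/11520
(3j)²=2/143 [(5 4 5; 0 0 0)], sign=-1
Σ_t [4,4]: t=4:+1/69120 = 1/69120
(3j)²=2/143 [(5 4 5; -4 4 0)], sign=-1
⇒ 4πI² = 36/169
I = (+1)√(36/169/(4π)) = 0.13019760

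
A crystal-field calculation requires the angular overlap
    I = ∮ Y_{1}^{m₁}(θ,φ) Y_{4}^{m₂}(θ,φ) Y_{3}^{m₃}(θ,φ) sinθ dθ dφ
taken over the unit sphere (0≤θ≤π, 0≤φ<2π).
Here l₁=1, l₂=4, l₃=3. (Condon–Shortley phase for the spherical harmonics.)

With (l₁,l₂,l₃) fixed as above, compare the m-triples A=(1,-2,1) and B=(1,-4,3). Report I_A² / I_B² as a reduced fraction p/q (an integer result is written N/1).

l's match ⇒ only the (l;m) 3-j factors differ between A and B.
A: triangle coeff Δ(1,4,3) = 1/252; Σ_t [0,0]: t=0:+1/96 = 1/96; (3j)²=5/84 [(1 4 3; 1 -2 1)], sign=+1
B: triangle coeff Δ(1,4,3) = 1/252; Σ_t [0,0]: t=0:+1/1440 = 1/1440; (3j)²=1/9 [(1 4 3; 1 -4 3)], sign=+1
I_A²/I_B² = (5/84)/(1/9) = 15/28

15/28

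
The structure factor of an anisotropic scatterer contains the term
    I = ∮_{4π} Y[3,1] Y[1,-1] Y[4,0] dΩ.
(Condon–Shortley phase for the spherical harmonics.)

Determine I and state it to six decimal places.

0.150786

Checks pass: Σm=0; 8 even; l₃=4∈[2,4].
(2·3+1)(2·1+1)(2·4+1) = 189
Δ: 0! 6! 2! / 9! → 1/252
sum: t=0:+1/36 = 1/36
3j²(3 1 4; 0 0 0) = Δ·Π!·Σ² = 4/63  (sign +1)
sum: t=0:+1/96 = 1/96
3j²(3 1 4; 1 -1 0) = Δ·Π!·Σ² = 1/42  (sign +1)
combine: 4πI² = 189·4/63·1/42 = 2/7
take √, sign +1: I = 0.15078601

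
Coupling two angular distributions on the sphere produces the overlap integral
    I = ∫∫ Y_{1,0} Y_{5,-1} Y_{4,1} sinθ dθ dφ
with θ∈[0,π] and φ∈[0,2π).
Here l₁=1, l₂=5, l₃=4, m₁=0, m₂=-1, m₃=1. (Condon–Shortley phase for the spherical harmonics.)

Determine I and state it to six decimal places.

-0.240571

Rules hold: Σm=0, L=10 even, 4≤4≤6.
N = 3·11·9 = 297
Δ = 2!·0!·8!/11! = 1/495
Racah Σ t=1..1: t=1:−1/576 = -1/576
⇒ 3j(1 5 4; 0 0 0)² = 5/99, sgn -1
Racah Σ t=1..1: t=1:−1/720 = -1/720
⇒ 3j(1 5 4; 0 -1 1)² = 8/165, sgn +1
4πI² = N·(3j₀)²·(3jₘ)² = 8/11
I = -1·√(0.727273/4π) = -0.24057125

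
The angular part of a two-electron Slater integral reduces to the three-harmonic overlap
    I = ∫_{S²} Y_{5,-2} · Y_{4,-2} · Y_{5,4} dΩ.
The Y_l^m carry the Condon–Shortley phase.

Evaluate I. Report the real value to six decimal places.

0.118854

Rules hold: Σm=0, L=14 even, 1≤5≤9.
N = 11·9·11 = 1089
Δ = 4!·6!·4!/15! = 1/3153150
Racah Σ t=0..4: t=0:+1/69120 t=1:−1/1728 t=2:+1/576 t=3:−1/1728 t=4:+1/69120 = 7/11520
⇒ 3j(5 4 5; 0 0 0)² = 2/143, sgn -1
Racah Σ t=1..2: t=1:−1/25920 t=2:+1/11520 = 1/20736
⇒ 3j(5 4 5; -2 -2 4)² = 5/429, sgn -1
4πI² = N·(3j₀)²·(3jₘ)² = 30/169
I = +1·√(0.177515/4π) = 0.11885360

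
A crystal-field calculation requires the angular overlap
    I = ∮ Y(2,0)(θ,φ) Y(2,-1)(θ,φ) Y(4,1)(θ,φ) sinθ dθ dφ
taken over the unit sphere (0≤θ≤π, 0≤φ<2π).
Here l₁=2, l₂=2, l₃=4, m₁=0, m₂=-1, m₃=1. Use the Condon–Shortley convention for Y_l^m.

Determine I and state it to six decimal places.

m-sum 0 ✓  L=8 even ✓  0≤4≤4 ✓
Π(2lᵢ+1) = 5×5×9 = 225
triangle coeff Δ(2,2,4) = 1/630
Σ_t [0,0]: t=0:+1/16 = 1/16
(3j)²=2/35 [(2 2 4; 0 0 0)], sign=+1
Σ_t [0,0]: t=0:+1/24 = 1/24
(3j)²=1/21 [(2 2 4; 0 -1 1)], sign=-1
⇒ 4πI² = 30/49
I = (-1)√(30/49/(4π)) = -0.22072812

-0.220728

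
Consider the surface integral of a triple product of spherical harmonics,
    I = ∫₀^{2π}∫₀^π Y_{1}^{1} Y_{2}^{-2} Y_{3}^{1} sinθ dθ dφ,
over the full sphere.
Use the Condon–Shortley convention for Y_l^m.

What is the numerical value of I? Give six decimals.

Rules hold: Σm=0, L=6 even, 1≤3≤3.
N = 3·5·7 = 105
Δ = 0!·2!·4!/7! = 1/105
Racah Σ t=0..0: t=0:+1/4 = 1/4
⇒ 3j(1 2 3; 0 0 0)² = 3/35, sgn -1
Racah Σ t=0..0: t=0:+1/48 = 1/48
⇒ 3j(1 2 3; 1 -2 1)² = 1/105, sgn +1
4πI² = N·(3j₀)²·(3jₘ)² = 3/35
I = -1·√(0.0857143/4π) = -0.08258890

-0.082589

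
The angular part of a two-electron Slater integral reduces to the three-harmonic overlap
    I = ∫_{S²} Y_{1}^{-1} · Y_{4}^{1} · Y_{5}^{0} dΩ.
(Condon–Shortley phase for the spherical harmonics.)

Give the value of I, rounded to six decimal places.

Rules hold: Σm=0, L=10 even, 3≤5≤5.
N = 3·9·11 = 297
Δ = 0!·2!·8!/11! = 1/495
Racah Σ t=0..0: t=0:+1/576 = 1/576
⇒ 3j(1 4 5; 0 0 0)² = 5/99, sgn -1
Racah Σ t=0..0: t=0:+1/1440 = 1/1440
⇒ 3j(1 4 5; -1 1 0)² = 2/99, sgn -1
4πI² = N·(3j₀)²·(3jₘ)² = 10/33
I = +1·√(0.30303/4π) = 0.15528807

0.155288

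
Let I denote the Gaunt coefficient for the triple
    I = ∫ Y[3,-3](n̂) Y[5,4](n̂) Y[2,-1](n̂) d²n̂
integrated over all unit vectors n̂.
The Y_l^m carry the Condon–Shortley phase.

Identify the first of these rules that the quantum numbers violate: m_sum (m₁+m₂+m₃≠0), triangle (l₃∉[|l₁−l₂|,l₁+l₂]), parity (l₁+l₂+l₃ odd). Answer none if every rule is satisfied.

azimuthal sum: -3 + 4 − 1 = 0  ✓
2 ≤ 2 ≤ 8 (triangle on l)  ✓
L = 3 + 5 + 2 = 10 (even)  ✓

none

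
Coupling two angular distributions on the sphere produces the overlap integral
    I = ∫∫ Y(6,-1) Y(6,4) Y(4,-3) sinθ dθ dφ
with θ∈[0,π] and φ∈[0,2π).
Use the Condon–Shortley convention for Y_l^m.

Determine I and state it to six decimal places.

-0.154578

m-sum 0 ✓  L=16 even ✓  0≤4≤12 ✓
Π(2lᵢ+1) = 13×13×9 = 1521
triangle coeff Δ(6,6,4) = 1/15315300
Σ_t [2,6]: t=2:+1/829440 t=3:−1/25920 t=4:+1/9216 t=5:−1/25920 t=6:+1/829440 = 7/207360
(3j)²=28/2431 [(6 6 4; 0 0 0)], sign=+1
Σ_t [6,7]: t=6:+1/207360 t=7:−1/725760 = 1/290304
(3j)²=125/7293 [(6 6 4; -1 4 -3)], sign=-1
⇒ 4πI² = 10500/34969
I = (-1)√(10500/34969/(4π)) = -0.15457815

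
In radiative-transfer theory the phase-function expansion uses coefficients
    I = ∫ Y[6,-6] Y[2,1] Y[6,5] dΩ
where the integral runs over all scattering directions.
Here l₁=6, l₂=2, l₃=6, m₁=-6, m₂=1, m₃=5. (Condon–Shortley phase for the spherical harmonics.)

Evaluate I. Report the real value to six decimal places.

0.178412

Rules hold: Σm=0, L=14 even, 4≤6≤8.
N = 13·5·13 = 845
Δ = 2!·10!·2!/15! = 1/90090
Racah Σ t=0..2: t=0:+1/69120 t=1:−1/14400 t=2:+1/69120 = -7/172800
⇒ 3j(6 2 6; 0 0 0)² = 14/715, sgn -1
Racah Σ t=2..2: t=2:+1/7257600 = 1/7257600
⇒ 3j(6 2 6; -6 1 5)² = 11/455, sgn -1
4πI² = N·(3j₀)²·(3jₘ)² = 2/5
I = +1·√(0.4/4π) = 0.17841241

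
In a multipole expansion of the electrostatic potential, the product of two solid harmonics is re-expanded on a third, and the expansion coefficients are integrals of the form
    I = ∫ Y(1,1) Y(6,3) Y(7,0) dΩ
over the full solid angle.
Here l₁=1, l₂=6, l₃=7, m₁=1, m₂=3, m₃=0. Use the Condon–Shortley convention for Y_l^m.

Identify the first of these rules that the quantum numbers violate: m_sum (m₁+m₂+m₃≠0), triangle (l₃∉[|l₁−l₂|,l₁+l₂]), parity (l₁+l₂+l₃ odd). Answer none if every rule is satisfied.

m₁+m₂+m₃ = 1 + 3 + 0 = 4  ✗
triangle: |1−6|=5 ≤ l₃=7 ≤ 1+6=7
parity: l₁+l₂+l₃ = 14 is even

m_sum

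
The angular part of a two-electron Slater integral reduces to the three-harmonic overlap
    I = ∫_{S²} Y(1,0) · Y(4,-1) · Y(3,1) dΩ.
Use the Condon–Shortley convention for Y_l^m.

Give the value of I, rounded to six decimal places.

-0.238414

Checks pass: Σm=0; 8 even; l₃=3∈[3,5].
(2·1+1)(2·4+1)(2·3+1) = 189
Δ: 2! 0! 6! / 9! → 1/252
sum: t=1:−1/36 = -1/36
3j²(1 4 3; 0 0 0) = Δ·Π!·Σ² = 4/63  (sign +1)
sum: t=1:−1/48 = -1/48
3j²(1 4 3; 0 -1 1) = Δ·Π!·Σ² = 5/84  (sign -1)
combine: 4πI² = 189·4/63·5/84 = 5/7
take √, sign -1: I = -0.23841361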